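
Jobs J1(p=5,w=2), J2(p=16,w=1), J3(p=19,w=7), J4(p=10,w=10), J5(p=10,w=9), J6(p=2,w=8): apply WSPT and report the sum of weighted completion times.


WSPT order (by p/w): J6 → J4 → J5 → J1 → J3 → J2
  J6: C=2, w·C=8×2=16
  J4: C=12, w·C=10×12=120
  J5: C=22, w·C=9×22=198
  J1: C=27, w·C=2×27=54
  J3: C=46, w·C=7×46=322
  J2: C=62, w·C=1×62=62
Σ w·C = 772
= 772


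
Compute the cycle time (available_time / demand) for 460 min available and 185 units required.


Cycle time = available time / demand
= 460 / 185
= 2.49 min/unit


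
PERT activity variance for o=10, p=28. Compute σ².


σ² = ((p - o) / 6)² = (p - o)² / 36
= (28 - 10)² / 36
= 18² / 36
= 324 / 36
= 9.0000


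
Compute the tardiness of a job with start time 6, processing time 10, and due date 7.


Completion = start + processing = 6 + 10 = 16
Tardiness = max(0, C - d) = max(0, 16 - 7)
= max(0, 9)
= 9


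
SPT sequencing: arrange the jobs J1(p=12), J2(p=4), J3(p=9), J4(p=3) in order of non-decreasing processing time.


SPT: sort by shortest processing time
  J4: p=3
  J2: p=4
  J3: p=9
  J1: p=12
Order: J4 → J2 → J3 → J1


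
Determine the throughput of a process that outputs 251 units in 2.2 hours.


Throughput = units / time
= 251 / 2.2
= 114.1 units/hour


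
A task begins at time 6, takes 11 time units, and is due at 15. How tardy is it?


Completion = start + processing = 6 + 11 = 17
Tardiness = max(0, C - d) = max(0, 17 - 15)
= max(0, 2)
= 2


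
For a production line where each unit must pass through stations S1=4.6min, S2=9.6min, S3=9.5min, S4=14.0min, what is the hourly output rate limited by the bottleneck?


Bottleneck = longest station time
Station times: [4.6, 9.6, 9.5, 14.0]
Max = 14.0 min
Rate = 60 / 14.0
= 4.29 units/hour (bottleneck: 14.0min)


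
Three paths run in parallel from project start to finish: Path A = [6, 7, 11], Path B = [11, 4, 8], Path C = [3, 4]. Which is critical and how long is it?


Path A: 6 + 7 + 11 = 24
Path B: 11 + 4 + 8 = 23
Path C: 3 + 4 = 7
Critical path = longest = max(24, 23, 7)
= 24 (Path A)


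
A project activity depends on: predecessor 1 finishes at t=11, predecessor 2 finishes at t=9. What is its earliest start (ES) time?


ES = max of all predecessor completion times
Predecessors: [11, 9]
ES = max(11, 9)
= 11


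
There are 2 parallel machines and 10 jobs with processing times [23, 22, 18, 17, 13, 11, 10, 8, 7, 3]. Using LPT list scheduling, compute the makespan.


Jobs (LPT sorted): [23, 22, 18, 17, 13, 11, 10, 8, 7, 3]
Machines: 2
  J=23 → Machine 1 (load: 0+23=23)
  J=22 → Machine 2 (load: 0+22=22)
  J=18 → Machine 2 (load: 22+18=40)
  J=17 → Machine 1 (load: 23+17=40)
  J=13 → Machine 1 (load: 40+13=53)
  J=11 → Machine 2 (load: 40+11=51)
  J=10 → Machine 2 (load: 51+10=61)
  J=8 → Machine 1 (load: 53+8=61)
  J=7 → Machine 1 (load: 61+7=68)
  J=3 → Machine 2 (load: 61+3=64)
Machine loads: [68, 64]
Makespan = max = 68 time units


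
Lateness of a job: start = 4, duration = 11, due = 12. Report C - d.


Completion = 4 + 11 = 15
Lateness = C - d = 15 - 12
= 3


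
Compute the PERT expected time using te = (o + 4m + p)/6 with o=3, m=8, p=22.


te = (o + 4m + p) / 6
= (3 + 4×8 + 22) / 6
= (3 + 32 + 22) / 6
= 57 / 6
= 9.50


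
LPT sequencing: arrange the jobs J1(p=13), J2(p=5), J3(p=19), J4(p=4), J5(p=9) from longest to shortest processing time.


LPT: sort by longest processing time first
  J3: p=19
  J1: p=13
  J5: p=9
  J2: p=5
  J4: p=4
Order: J3 → J1 → J5 → J2 → J4


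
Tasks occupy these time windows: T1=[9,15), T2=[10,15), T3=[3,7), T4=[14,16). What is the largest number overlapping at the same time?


Check each time point for overlaps:
  t=14: 3 tasks active (T1, T2, T4)
Max concurrent = 3


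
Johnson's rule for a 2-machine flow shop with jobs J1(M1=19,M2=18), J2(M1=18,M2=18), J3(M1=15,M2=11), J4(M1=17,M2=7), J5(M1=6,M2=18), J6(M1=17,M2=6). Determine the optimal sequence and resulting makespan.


Johnson's rule:
Group 1 (M1≤M2, sort by M1): ['J5', 'J2']
Group 2 (M1>M2, sort desc M2): ['J1', 'J3', 'J4', 'J6']
Sequence: J5 → J2 → J1 → J3 → J4 → J6
Makespan calculation:
  J5: M1 done=6, M2 done=24
  J2: M1 done=24, M2 done=42
  J1: M1 done=43, M2 done=61
  J3: M1 done=58, M2 done=72
  J4: M1 done=75, M2 done=82
  J6: M1 done=92, M2 done=98
= Sequence: J5 → J2 → J1 → J3 → J4 → J6, Makespan: 98


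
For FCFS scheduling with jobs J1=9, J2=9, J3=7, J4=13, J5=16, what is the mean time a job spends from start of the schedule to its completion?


Completion times:
  J1: completes at 9
  J2: completes at 18
  J3: completes at 25
  J4: completes at 38
  J5: completes at 54
Sum = 144
Average = 144/5
= 28.80


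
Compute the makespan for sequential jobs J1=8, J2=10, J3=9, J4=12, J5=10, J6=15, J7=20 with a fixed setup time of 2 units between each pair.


Makespan = Σ processing + (n-1) × setup
= (8 + 10 + 9 + 12 + 10 + 15 + 20) + (7-1)×2
= 84 + 12
= 96 time units


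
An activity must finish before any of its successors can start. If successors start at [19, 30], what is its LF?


LF = min of all successor start times
Successors start at: [19, 30]
LF = min(19, 30)
= 19


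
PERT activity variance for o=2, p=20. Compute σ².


σ² = ((p - o) / 6)² = (p - o)² / 36
= (20 - 2)² / 36
= 18² / 36
= 324 / 36
= 9.0000


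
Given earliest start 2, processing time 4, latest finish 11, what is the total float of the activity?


EF = ES + duration = 2 + 4 = 6
LS = LF - duration = 11 - 4 = 7
Total Float = LF - EF = 11 - 6
(or LS - ES = 7 - 2)
= 5


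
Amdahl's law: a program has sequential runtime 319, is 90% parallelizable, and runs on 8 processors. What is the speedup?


Amdahl's law: T_p = T × ((1-p) + p/N)
= 319 × ((1-0.9) + 0.9/8)
= 319 × (0.10 + 0.1125)
= 319 × 0.2125
= 67.79
Speedup = 319/67.79
= 4.71×


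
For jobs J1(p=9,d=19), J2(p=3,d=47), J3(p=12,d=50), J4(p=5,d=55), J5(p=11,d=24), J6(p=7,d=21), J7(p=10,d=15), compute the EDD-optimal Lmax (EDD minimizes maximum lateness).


EDD order: J7 → J1 → J6 → J5 → J2 → J3 → J4
Completion and lateness:
  J7: C=10, d=15, L=10-15=-5
  J1: C=19, d=19, L=19-19=0
  J6: C=26, d=21, L=26-21=5
  J5: C=37, d=24, L=37-24=13
  J2: C=40, d=47, L=40-47=-7
  J3: C=52, d=50, L=52-50=2
  J4: C=57, d=55, L=57-55=2
Lmax = max(-5, 0, 5, 13, -7, 2, 2)
= 13


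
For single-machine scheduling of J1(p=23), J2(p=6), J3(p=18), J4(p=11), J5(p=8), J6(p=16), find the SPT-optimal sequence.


SPT: sort by shortest processing time
  J2: p=6
  J5: p=8
  J4: p=11
  J6: p=16
  J3: p=18
  J1: p=23
Order: J2 → J5 → J4 → J6 → J3 → J1


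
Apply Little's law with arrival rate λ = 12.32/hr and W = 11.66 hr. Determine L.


Little's law: L = λ × W
= 12.32 × 11.66
= 143.65


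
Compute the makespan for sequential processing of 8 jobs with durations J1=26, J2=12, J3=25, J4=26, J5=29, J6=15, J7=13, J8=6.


Sequential makespan: sum all processing times
= 26 + 12 + 25 + 26 + 29 + 15 + 13 + 6
= 152 time units


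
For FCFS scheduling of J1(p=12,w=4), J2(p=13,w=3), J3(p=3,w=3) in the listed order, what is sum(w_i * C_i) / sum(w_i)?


Completion times:
  J1: C=12, w×C=4×12=48
  J2: C=25, w×C=3×25=75
  J3: C=28, w×C=3×28=84
Sum w×C = 207
Sum w = 10
Weighted avg = 207/10
= 20.70


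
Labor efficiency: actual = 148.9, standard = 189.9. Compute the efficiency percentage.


Efficiency = (actual / standard) × 100
= (148.9 / 189.9) × 100
= 78.4%


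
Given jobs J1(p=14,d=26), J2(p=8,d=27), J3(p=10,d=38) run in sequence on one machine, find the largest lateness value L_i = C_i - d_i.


Lateness per job (L = C - d):
  J1: C=14, d=26, L=-12
  J2: C=22, d=27, L=-5
  J3: C=32, d=38, L=-6
Lmax = max(-12, -5, -6)
= -5


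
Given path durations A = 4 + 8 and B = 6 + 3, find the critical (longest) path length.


Path A: 4 + 8 = 12
Path B: 6 + 3 = 9
Critical path = longest = max(12, 9)
= 12 (Path A)


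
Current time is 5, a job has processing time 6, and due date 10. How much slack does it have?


Slack = due - current_time - processing
= 10 - 5 - 6
= -1


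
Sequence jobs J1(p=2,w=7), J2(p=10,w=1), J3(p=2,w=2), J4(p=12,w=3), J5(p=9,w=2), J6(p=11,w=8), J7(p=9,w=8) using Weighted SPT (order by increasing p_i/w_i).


WSPT (Smith's rule): sort by p/w ascending
  J1: p/w = 2/7 = 0.286
  J3: p/w = 2/2 = 1.000
  J7: p/w = 9/8 = 1.125
  J6: p/w = 11/8 = 1.375
  J4: p/w = 12/3 = 4.000
  J5: p/w = 9/2 = 4.500
  J2: p/w = 10/1 = 10.000
Order: J1 → J3 → J7 → J6 → J4 → J5 → J2


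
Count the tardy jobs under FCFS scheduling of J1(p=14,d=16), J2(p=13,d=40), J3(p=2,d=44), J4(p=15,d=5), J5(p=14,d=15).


Completion vs due date:
  J1: C=14, d=16 → on time
  J2: C=27, d=40 → on time
  J3: C=29, d=44 → on time
  J4: C=44, d=5 → TARDY
  J5: C=58, d=15 → TARDY
Tardy jobs: J4, J5
Count = 2


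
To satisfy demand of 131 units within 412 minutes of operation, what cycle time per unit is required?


Cycle time = available time / demand
= 412 / 131
= 3.15 min/unit


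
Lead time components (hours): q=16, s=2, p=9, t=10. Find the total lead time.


Lead time = queue + setup + processing + transit
= 16 + 2 + 9 + 10
= 37 hours


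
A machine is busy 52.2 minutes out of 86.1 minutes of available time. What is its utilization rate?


Utilization = busy / total × 100
= 52.2 / 86.1 × 100
= 60.6%


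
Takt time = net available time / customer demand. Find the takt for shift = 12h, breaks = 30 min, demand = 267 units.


Available = 12×60 - 30 = 690 min
Takt time = 690 / 267
= 2.58 min/unit


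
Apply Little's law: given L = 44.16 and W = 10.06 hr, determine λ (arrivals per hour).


Little's law: L = λW → λ = L / W
= 44.16 / 10.06
= 4.39 per hour


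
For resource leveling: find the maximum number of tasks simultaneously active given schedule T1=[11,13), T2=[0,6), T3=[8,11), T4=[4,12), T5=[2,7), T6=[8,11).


Check each time point for overlaps:
  t=4: 3 tasks active (T2, T4, T5)
Max concurrent = 3


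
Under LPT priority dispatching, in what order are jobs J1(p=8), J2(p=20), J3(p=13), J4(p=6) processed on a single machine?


LPT: sort by longest processing time first
  J2: p=20
  J3: p=13
  J1: p=8
  J4: p=6
Order: J2 → J3 → J1 → J4


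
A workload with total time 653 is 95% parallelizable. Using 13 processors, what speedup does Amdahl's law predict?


Amdahl's law: T_p = T × ((1-p) + p/N)
= 653 × ((1-0.95) + 0.95/13)
= 653 × (0.05 + 0.0731)
= 653 × 0.1231
= 80.37
Speedup = 653/80.37
= 8.12×


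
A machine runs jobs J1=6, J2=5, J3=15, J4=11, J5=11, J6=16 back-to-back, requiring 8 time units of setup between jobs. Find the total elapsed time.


Makespan = Σ processing + (n-1) × setup
= (6 + 5 + 15 + 11 + 11 + 16) + (6-1)×8
= 64 + 40
= 104 time units


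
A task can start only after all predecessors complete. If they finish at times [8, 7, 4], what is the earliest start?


ES = max of all predecessor completion times
Predecessors: [8, 7, 4]
ES = max(8, 7, 4)
= 8


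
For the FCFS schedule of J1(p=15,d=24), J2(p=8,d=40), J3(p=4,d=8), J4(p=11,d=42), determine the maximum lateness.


Lateness per job (L = C - d):
  J1: C=15, d=24, L=-9
  J2: C=23, d=40, L=-17
  J3: C=27, d=8, L=19
  J4: C=38, d=42, L=-4
Lmax = max(-9, -17, 19, -4)
= 19


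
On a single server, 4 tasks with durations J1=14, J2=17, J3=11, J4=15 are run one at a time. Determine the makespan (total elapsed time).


Sequential makespan: sum all processing times
= 14 + 17 + 11 + 15
= 57 time units


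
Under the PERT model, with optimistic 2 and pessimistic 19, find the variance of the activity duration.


σ² = ((p - o) / 6)² = (p - o)² / 36
= (19 - 2)² / 36
= 17² / 36
= 289 / 36
= 8.0278


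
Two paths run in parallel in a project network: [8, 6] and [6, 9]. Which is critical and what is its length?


Path A: 8 + 6 = 14
Path B: 6 + 9 = 15
Critical path = longest = max(14, 15)
= 15 (Path B)


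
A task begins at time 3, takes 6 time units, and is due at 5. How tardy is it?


Completion = start + processing = 3 + 6 = 9
Tardiness = max(0, C - d) = max(0, 9 - 5)
= max(0, 4)
= 4


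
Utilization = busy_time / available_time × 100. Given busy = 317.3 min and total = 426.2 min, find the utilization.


Utilization = busy / total × 100
= 317.3 / 426.2 × 100
= 74.4%


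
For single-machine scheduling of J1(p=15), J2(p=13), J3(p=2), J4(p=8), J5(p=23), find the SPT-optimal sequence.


SPT: sort by shortest processing time
  J3: p=2
  J4: p=8
  J2: p=13
  J1: p=15
  J5: p=23
Order: J3 → J4 → J2 → J1 → J5


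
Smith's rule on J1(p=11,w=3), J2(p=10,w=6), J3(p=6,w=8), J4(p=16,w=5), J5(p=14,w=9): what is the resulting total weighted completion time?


WSPT order (by p/w): J3 → J5 → J2 → J4 → J1
  J3: C=6, w·C=8×6=48
  J5: C=20, w·C=9×20=180
  J2: C=30, w·C=6×30=180
  J4: C=46, w·C=5×46=230
  J1: C=57, w·C=3×57=171
Σ w·C = 809
= 809


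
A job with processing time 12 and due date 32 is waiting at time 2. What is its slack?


Slack = due - current_time - processing
= 32 - 2 - 12
= 18


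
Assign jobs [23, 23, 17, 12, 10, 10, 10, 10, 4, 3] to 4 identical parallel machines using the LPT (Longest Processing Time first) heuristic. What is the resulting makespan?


Jobs (LPT sorted): [23, 23, 17, 12, 10, 10, 10, 10, 4, 3]
Machines: 4
  J=23 → Machine 1 (load: 0+23=23)
  J=23 → Machine 2 (load: 0+23=23)
  J=17 → Machine 3 (load: 0+17=17)
  J=12 → Machine 4 (load: 0+12=12)
  J=10 → Machine 4 (load: 12+10=22)
  J=10 → Machine 3 (load: 17+10=27)
  J=10 → Machine 4 (load: 22+10=32)
  J=10 → Machine 1 (load: 23+10=33)
  J=4 → Machine 2 (load: 23+4=27)
  J=3 → Machine 2 (load: 27+3=30)
Machine loads: [33, 30, 27, 32]
Makespan = max = 33 time units


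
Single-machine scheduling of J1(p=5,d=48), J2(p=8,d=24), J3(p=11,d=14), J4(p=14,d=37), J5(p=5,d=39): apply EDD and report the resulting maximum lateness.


EDD order: J3 → J2 → J4 → J5 → J1
Completion and lateness:
  J3: C=11, d=14, L=11-14=-3
  J2: C=19, d=24, L=19-24=-5
  J4: C=33, d=37, L=33-37=-4
  J5: C=38, d=39, L=38-39=-1
  J1: C=43, d=48, L=43-48=-5
Lmax = max(-3, -5, -4, -1, -5)
= -1


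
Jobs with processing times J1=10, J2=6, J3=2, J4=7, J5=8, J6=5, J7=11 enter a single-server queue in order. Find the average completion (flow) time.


Completion times:
  J1: completes at 10
  J2: completes at 16
  J3: completes at 18
  J4: completes at 25
  J5: completes at 33
  J6: completes at 38
  J7: completes at 49
Sum = 189
Average = 189/7
= 27.00


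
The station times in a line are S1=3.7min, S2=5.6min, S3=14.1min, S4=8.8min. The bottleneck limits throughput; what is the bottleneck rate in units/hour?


Bottleneck = longest station time
Station times: [3.7, 5.6, 14.1, 8.8]
Max = 14.1 min
Rate = 60 / 14.1
= 4.26 units/hour (bottleneck: 14.1min)


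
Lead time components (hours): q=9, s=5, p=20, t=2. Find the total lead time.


Lead time = queue + setup + processing + transit
= 9 + 5 + 20 + 2
= 36 hours


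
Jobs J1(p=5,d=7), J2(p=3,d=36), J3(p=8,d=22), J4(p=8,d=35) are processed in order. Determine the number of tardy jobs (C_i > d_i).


Completion vs due date:
  J1: C=5, d=7 → on time
  J2: C=8, d=36 → on time
  J3: C=16, d=22 → on time
  J4: C=24, d=35 → on time
Tardy jobs: none
Count = 0


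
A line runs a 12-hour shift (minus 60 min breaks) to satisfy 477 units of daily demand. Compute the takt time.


Available = 12×60 - 60 = 660 min
Takt time = 660 / 477
= 1.38 min/unit


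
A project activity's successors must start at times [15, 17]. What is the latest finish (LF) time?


LF = min of all successor start times
Successors start at: [15, 17]
LF = min(15, 17)
= 15


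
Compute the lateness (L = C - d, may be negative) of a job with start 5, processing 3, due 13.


Completion = 5 + 3 = 8
Lateness = C - d = 8 - 13
= -5


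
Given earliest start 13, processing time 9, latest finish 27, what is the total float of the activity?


EF = ES + duration = 13 + 9 = 22
LS = LF - duration = 27 - 9 = 18
Total Float = LF - EF = 27 - 22
(or LS - ES = 18 - 13)
= 5


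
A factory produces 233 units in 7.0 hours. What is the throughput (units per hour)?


Throughput = units / time
= 233 / 7.0
= 33.3 units/hour


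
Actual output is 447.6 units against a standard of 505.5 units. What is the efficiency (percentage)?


Efficiency = (actual / standard) × 100
= (447.6 / 505.5) × 100
= 88.5%


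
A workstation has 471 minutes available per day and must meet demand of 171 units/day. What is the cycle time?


Cycle time = available time / demand
= 471 / 171
= 2.75 min/unit


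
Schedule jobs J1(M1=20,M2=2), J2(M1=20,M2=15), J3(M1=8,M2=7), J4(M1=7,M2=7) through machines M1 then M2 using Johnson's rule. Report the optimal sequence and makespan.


Johnson's rule:
Group 1 (M1≤M2, sort by M1): ['J4']
Group 2 (M1>M2, sort desc M2): ['J2', 'J3', 'J1']
Sequence: J4 → J2 → J3 → J1
Makespan calculation:
  J4: M1 done=7, M2 done=14
  J2: M1 done=27, M2 done=42
  J3: M1 done=35, M2 done=49
  J1: M1 done=55, M2 done=57
= Sequence: J4 → J2 → J3 → J1, Makespan: 57


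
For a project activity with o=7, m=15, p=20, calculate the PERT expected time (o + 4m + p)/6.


te = (o + 4m + p) / 6
= (7 + 4×15 + 20) / 6
= (7 + 60 + 20) / 6
= 87 / 6
= 14.50


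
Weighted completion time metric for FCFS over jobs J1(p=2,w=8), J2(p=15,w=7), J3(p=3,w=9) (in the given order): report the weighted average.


Completion times:
  J1: C=2, w×C=8×2=16
  J2: C=17, w×C=7×17=119
  J3: C=20, w×C=9×20=180
Sum w×C = 315
Sum w = 24
Weighted avg = 315/24
= 13.12


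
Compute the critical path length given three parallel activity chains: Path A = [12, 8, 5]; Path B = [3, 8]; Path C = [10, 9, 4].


Path A: 12 + 8 + 5 = 25
Path B: 3 + 8 = 11
Path C: 10 + 9 + 4 = 23
Critical path = longest = max(25, 11, 23)
= 25 (Path A)


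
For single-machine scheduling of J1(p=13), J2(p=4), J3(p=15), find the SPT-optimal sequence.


SPT: sort by shortest processing time
  J2: p=4
  J1: p=13
  J3: p=15
Order: J2 → J1 → J3


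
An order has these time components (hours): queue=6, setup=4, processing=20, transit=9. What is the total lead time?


Lead time = queue + setup + processing + transit
= 6 + 4 + 20 + 9
= 39 hours


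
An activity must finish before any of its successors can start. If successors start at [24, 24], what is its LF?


LF = min of all successor start times
Successors start at: [24, 24]
LF = min(24, 24)
= 24


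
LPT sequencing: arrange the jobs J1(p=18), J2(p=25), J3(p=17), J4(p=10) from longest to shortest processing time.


LPT: sort by longest processing time first
  J2: p=25
  J1: p=18
  J3: p=17
  J4: p=10
Order: J2 → J1 → J3 → J4


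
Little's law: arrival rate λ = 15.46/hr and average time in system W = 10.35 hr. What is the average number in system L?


Little's law: L = λ × W
= 15.46 × 10.35
= 160.01


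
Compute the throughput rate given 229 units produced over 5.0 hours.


Throughput = units / time
= 229 / 5.0
= 45.8 units/hour


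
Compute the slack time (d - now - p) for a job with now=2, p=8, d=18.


Slack = due - current_time - processing
= 18 - 2 - 8
= 8


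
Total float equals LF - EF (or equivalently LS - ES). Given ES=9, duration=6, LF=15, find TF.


EF = ES + duration = 9 + 6 = 15
LS = LF - duration = 15 - 6 = 9
Total Float = LF - EF = 15 - 15
(or LS - ES = 9 - 9)
= 0


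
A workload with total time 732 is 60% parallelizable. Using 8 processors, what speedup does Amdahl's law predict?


Amdahl's law: T_p = T × ((1-p) + p/N)
= 732 × ((1-0.6) + 0.6/8)
= 732 × (0.40 + 0.0750)
= 732 × 0.4750
= 347.70
Speedup = 732/347.70
= 2.11×


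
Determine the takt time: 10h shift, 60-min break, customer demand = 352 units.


Available = 10×60 - 60 = 540 min
Takt time = 540 / 352
= 1.53 min/unit


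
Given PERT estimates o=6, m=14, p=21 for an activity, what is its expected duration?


te = (o + 4m + p) / 6
= (6 + 4×14 + 21) / 6
= (6 + 56 + 21) / 6
= 83 / 6
= 13.83


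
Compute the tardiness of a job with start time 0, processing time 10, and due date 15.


Completion = start + processing = 0 + 10 = 10
Tardiness = max(0, C - d) = max(0, 10 - 15)
= max(0, -5)
= 0


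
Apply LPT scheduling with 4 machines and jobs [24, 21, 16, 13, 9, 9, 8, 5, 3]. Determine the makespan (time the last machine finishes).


Jobs (LPT sorted): [24, 21, 16, 13, 9, 9, 8, 5, 3]
Machines: 4
  J=24 → Machine 1 (load: 0+24=24)
  J=21 → Machine 2 (load: 0+21=21)
  J=16 → Machine 3 (load: 0+16=16)
  J=13 → Machine 4 (load: 0+13=13)
  J=9 → Machine 4 (load: 13+9=22)
  J=9 → Machine 3 (load: 16+9=25)
  J=8 → Machine 2 (load: 21+8=29)
  J=5 → Machine 4 (load: 22+5=27)
  J=3 → Machine 1 (load: 24+3=27)
Machine loads: [27, 29, 25, 27]
Makespan = max = 29 time units


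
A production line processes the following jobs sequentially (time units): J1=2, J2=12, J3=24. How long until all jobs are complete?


Sequential makespan: sum all processing times
= 2 + 12 + 24
= 38 time units


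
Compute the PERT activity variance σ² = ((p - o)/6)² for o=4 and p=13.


σ² = ((p - o) / 6)² = (p - o)² / 36
= (13 - 4)² / 36
= 9² / 36
= 81 / 36
= 2.2500


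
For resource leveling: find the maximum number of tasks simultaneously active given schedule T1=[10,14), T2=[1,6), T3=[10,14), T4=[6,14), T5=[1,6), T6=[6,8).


Check each time point for overlaps:
  t=10: 3 tasks active (T1, T3, T4)
Max concurrent = 3


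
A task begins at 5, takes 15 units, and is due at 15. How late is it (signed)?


Completion = 5 + 15 = 20
Lateness = C - d = 20 - 15
= 5


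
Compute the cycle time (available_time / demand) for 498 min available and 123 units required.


Cycle time = available time / demand
= 498 / 123
= 4.05 min/unit


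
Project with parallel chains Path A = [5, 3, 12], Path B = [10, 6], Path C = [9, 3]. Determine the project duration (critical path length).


Path A: 5 + 3 + 12 = 20
Path B: 10 + 6 = 16
Path C: 9 + 3 = 12
Critical path = longest = max(20, 16, 12)
= 20 (Path A)


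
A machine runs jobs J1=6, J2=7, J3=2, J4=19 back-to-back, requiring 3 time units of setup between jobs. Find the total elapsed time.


Makespan = Σ processing + (n-1) × setup
= (6 + 7 + 2 + 19) + (4-1)×3
= 34 + 9
= 43 time units


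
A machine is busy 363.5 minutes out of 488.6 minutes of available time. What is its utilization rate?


Utilization = busy / total × 100
= 363.5 / 488.6 × 100
= 74.4%


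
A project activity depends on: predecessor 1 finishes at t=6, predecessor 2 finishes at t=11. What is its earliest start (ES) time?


ES = max of all predecessor completion times
Predecessors: [6, 11]
ES = max(6, 11)
= 11


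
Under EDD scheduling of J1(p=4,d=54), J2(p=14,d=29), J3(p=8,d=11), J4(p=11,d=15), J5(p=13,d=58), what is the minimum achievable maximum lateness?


EDD order: J3 → J4 → J2 → J1 → J5
Completion and lateness:
  J3: C=8, d=11, L=8-11=-3
  J4: C=19, d=15, L=19-15=4
  J2: C=33, d=29, L=33-29=4
  J1: C=37, d=54, L=37-54=-17
  J5: C=50, d=58, L=50-58=-8
Lmax = max(-3, 4, 4, -17, -8)
= 4


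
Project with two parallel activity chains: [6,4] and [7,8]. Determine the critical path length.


Path A: 6 + 4 = 10
Path B: 7 + 8 = 15
Critical path = longest = max(10, 15)
= 15 (Path B)


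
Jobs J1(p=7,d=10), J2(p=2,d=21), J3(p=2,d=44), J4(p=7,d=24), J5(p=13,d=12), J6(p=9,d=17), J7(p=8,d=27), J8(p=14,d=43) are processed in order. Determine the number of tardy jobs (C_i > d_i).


Completion vs due date:
  J1: C=7, d=10 → on time
  J2: C=9, d=21 → on time
  J3: C=11, d=44 → on time
  J4: C=18, d=24 → on time
  J5: C=31, d=12 → TARDY
  J6: C=40, d=17 → TARDY
  J7: C=48, d=27 → TARDY
  J8: C=62, d=43 → TARDY
Tardy jobs: J5, J6, J7, J8
Count = 4


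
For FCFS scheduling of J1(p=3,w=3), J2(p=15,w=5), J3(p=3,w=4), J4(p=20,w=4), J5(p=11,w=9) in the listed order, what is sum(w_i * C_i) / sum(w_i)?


Completion times:
  J1: C=3, w×C=3×3=9
  J2: C=18, w×C=5×18=90
  J3: C=21, w×C=4×21=84
  J4: C=41, w×C=4×41=164
  J5: C=52, w×C=9×52=468
Sum w×C = 815
Sum w = 25
Weighted avg = 815/25
= 32.60


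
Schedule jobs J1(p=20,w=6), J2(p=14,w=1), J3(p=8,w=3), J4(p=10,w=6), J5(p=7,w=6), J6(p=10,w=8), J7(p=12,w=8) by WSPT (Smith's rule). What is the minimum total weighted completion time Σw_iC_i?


WSPT order (by p/w): J5 → J6 → J7 → J4 → J3 → J1 → J2
  J5: C=7, w·C=6×7=42
  J6: C=17, w·C=8×17=136
  J7: C=29, w·C=8×29=232
  J4: C=39, w·C=6×39=234
  J3: C=47, w·C=3×47=141
  J1: C=67, w·C=6×67=402
  J2: C=81, w·C=1×81=81
Σ w·C = 1268
= 1268


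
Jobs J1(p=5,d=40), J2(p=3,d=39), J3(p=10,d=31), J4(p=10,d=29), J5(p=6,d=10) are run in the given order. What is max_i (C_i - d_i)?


Lateness per job (L = C - d):
  J1: C=5, d=40, L=-35
  J2: C=8, d=39, L=-31
  J3: C=18, d=31, L=-13
  J4: C=28, d=29, L=-1
  J5: C=34, d=10, L=24
Lmax = max(-35, -31, -13, -1, 24)
= 24


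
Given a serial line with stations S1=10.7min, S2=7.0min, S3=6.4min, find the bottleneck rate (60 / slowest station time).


Bottleneck = longest station time
Station times: [10.7, 7.0, 6.4]
Max = 10.7 min
Rate = 60 / 10.7
= 5.61 units/hour (bottleneck: 10.7min)


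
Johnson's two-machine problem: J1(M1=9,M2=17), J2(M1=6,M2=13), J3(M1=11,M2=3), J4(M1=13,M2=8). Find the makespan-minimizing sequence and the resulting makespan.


Johnson's rule:
Group 1 (M1≤M2, sort by M1): ['J2', 'J1']
Group 2 (M1>M2, sort desc M2): ['J4', 'J3']
Sequence: J2 → J1 → J4 → J3
Makespan calculation:
  J2: M1 done=6, M2 done=19
  J1: M1 done=15, M2 done=36
  J4: M1 done=28, M2 done=44
  J3: M1 done=39, M2 done=47
= Sequence: J2 → J1 → J4 → J3, Makespan: 47


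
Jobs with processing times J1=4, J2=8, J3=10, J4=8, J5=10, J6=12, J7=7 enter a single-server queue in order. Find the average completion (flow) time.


Completion times:
  J1: completes at 4
  J2: completes at 12
  J3: completes at 22
  J4: completes at 30
  J5: completes at 40
  J6: completes at 52
  J7: completes at 59
Sum = 219
Average = 219/7
= 31.29


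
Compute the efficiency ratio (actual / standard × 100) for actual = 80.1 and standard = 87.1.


Efficiency = (actual / standard) × 100
= (80.1 / 87.1) × 100
= 92.0%


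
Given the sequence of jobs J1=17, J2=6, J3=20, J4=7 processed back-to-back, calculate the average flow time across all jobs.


Completion times:
  J1: completes at 17
  J2: completes at 23
  J3: completes at 43
  J4: completes at 50
Sum = 133
Average = 133/4
= 33.25


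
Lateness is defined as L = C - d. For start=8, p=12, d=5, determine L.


Completion = 8 + 12 = 20
Lateness = C - d = 20 - 5
= 15


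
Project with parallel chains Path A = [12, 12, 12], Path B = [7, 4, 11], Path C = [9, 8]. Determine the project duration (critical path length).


Path A: 12 + 12 + 12 = 36
Path B: 7 + 4 + 11 = 22
Path C: 9 + 8 = 17
Critical path = longest = max(36, 22, 17)
= 36 (Path A)


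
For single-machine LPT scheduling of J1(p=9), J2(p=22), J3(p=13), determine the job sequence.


LPT: sort by longest processing time first
  J2: p=22
  J3: p=13
  J1: p=9
Order: J2 → J3 → J1


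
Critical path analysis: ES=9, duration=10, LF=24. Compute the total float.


EF = ES + duration = 9 + 10 = 19
LS = LF - duration = 24 - 10 = 14
Total Float = LF - EF = 24 - 19
(or LS - ES = 14 - 9)
= 5


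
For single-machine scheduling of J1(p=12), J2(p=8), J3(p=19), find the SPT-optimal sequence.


SPT: sort by shortest processing time
  J2: p=8
  J1: p=12
  J3: p=19
Order: J2 → J1 → J3


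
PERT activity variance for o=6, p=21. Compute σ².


σ² = ((p - o) / 6)² = (p - o)² / 36
= (21 - 6)² / 36
= 15² / 36
= 225 / 36
= 6.2500


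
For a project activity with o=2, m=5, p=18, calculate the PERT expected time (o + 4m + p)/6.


te = (o + 4m + p) / 6
= (2 + 4×5 + 18) / 6
= (2 + 20 + 18) / 6
= 40 / 6
= 6.67


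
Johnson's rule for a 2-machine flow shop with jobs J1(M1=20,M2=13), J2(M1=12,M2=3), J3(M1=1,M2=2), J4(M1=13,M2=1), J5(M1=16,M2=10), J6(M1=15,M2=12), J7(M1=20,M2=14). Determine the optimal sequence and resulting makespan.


Johnson's rule:
Group 1 (M1≤M2, sort by M1): ['J3']
Group 2 (M1>M2, sort desc M2): ['J7', 'J1', 'J6', 'J5', 'J2', 'J4']
Sequence: J3 → J7 → J1 → J6 → J5 → J2 → J4
Makespan calculation:
  J3: M1 done=1, M2 done=3
  J7: M1 done=21, M2 done=35
  J1: M1 done=41, M2 done=54
  J6: M1 done=56, M2 done=68
  J5: M1 done=72, M2 done=82
  J2: M1 done=84, M2 done=87
  J4: M1 done=97, M2 done=98
= Sequence: J3 → J7 → J1 → J6 → J5 → J2 → J4, Makespan: 98


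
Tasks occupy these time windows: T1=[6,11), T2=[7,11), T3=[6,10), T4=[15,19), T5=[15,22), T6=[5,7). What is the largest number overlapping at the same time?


Check each time point for overlaps:
  t=6: 3 tasks active (T1, T3, T6)
Max concurrent = 3


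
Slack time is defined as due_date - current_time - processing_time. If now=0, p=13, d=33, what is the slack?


Slack = due - current_time - processing
= 33 - 0 - 13
= 20


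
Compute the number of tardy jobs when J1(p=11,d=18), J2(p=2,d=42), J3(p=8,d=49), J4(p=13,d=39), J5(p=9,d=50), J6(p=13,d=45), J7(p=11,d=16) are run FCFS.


Completion vs due date:
  J1: C=11, d=18 → on time
  J2: C=13, d=42 → on time
  J3: C=21, d=49 → on time
  J4: C=34, d=39 → on time
  J5: C=43, d=50 → on time
  J6: C=56, d=45 → TARDY
  J7: C=67, d=16 → TARDY
Tardy jobs: J6, J7
Count = 2


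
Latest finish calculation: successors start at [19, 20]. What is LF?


LF = min of all successor start times
Successors start at: [19, 20]
LF = min(19, 20)
= 19


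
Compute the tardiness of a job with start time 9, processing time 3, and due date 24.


Completion = start + processing = 9 + 3 = 12
Tardiness = max(0, C - d) = max(0, 12 - 24)
= max(0, -12)
= 0


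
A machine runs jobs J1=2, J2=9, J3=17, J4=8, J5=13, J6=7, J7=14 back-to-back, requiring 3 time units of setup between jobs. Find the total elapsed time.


Makespan = Σ processing + (n-1) × setup
= (2 + 9 + 17 + 8 + 13 + 7 + 14) + (7-1)×3
= 70 + 18
= 88 time units


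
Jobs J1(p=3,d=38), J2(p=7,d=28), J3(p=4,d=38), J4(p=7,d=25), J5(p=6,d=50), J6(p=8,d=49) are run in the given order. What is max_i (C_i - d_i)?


Lateness per job (L = C - d):
  J1: C=3, d=38, L=-35
  J2: C=10, d=28, L=-18
  J3: C=14, d=38, L=-24
  J4: C=21, d=25, L=-4
  J5: C=27, d=50, L=-23
  J6: C=35, d=49, L=-14
Lmax = max(-35, -18, -24, -4, -23, -14)
= -4


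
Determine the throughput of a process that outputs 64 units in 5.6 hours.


Throughput = units / time
= 64 / 5.6
= 11.4 units/hour


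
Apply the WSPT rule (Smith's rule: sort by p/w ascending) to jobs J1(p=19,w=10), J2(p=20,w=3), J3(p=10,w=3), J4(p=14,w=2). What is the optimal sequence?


WSPT (Smith's rule): sort by p/w ascending
  J1: p/w = 19/10 = 1.900
  J3: p/w = 10/3 = 3.333
  J2: p/w = 20/3 = 6.667
  J4: p/w = 14/2 = 7.000
Order: J1 → J3 → J2 → J4


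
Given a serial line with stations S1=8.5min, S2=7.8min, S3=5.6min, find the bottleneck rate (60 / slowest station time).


Bottleneck = longest station time
Station times: [8.5, 7.8, 5.6]
Max = 8.5 min
Rate = 60 / 8.5
= 7.06 units/hour (bottleneck: 8.5min)


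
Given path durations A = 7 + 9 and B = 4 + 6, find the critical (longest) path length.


Path A: 7 + 9 = 16
Path B: 4 + 6 = 10
Critical path = longest = max(16, 10)
= 16 (Path A)


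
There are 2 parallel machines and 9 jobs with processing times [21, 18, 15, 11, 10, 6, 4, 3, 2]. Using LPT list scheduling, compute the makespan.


Jobs (LPT sorted): [21, 18, 15, 11, 10, 6, 4, 3, 2]
Machines: 2
  J=21 → Machine 1 (load: 0+21=21)
  J=18 → Machine 2 (load: 0+18=18)
  J=15 → Machine 2 (load: 18+15=33)
  J=11 → Machine 1 (load: 21+11=32)
  J=10 → Machine 1 (load: 32+10=42)
  J=6 → Machine 2 (load: 33+6=39)
  J=4 → Machine 2 (load: 39+4=43)
  J=3 → Machine 1 (load: 42+3=45)
  J=2 → Machine 2 (load: 43+2=45)
Machine loads: [45, 45]
Makespan = max = 45 time units


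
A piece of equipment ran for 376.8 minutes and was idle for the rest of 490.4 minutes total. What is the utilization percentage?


Utilization = busy / total × 100
= 376.8 / 490.4 × 100
= 76.8%


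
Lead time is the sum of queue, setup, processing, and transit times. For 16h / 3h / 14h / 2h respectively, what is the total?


Lead time = queue + setup + processing + transit
= 16 + 3 + 14 + 2
= 35 hours


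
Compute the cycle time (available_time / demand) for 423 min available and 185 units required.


Cycle time = available time / demand
= 423 / 185
= 2.29 min/unit


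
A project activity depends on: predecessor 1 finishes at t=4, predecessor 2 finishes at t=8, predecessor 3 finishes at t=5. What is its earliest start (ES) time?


ES = max of all predecessor completion times
Predecessors: [4, 8, 5]
ES = max(4, 8, 5)
= 8


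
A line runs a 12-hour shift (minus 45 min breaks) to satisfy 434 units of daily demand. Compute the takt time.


Available = 12×60 - 45 = 675 min
Takt time = 675 / 434
= 1.56 min/unit


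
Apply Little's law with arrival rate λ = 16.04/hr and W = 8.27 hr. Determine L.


Little's law: L = λ × W
= 16.04 × 8.27
= 132.65


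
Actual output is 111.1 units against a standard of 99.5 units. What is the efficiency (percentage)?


Efficiency = (actual / standard) × 100
= (111.1 / 99.5) × 100
= 111.7%


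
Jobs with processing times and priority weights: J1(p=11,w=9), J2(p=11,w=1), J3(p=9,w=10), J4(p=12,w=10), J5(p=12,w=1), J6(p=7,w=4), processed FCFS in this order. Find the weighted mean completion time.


Completion times:
  J1: C=11, w×C=9×11=99
  J2: C=22, w×C=1×22=22
  J3: C=31, w×C=10×31=310
  J4: C=43, w×C=10×43=430
  J5: C=55, w×C=1×55=55
  J6: C=62, w×C=4×62=248
Sum w×C = 1164
Sum w = 35
Weighted avg = 1164/35
= 33.26


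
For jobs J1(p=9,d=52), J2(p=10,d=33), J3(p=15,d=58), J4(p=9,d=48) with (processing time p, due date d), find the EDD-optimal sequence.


EDD: sort by earliest due date
  J2: d=33, p=10
  J4: d=48, p=9
  J1: d=52, p=9
  J3: d=58, p=15
Order: J2 → J4 → J1 → J3


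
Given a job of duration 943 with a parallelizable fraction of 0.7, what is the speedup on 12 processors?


Amdahl's law: T_p = T × ((1-p) + p/N)
= 943 × ((1-0.7) + 0.7/12)
= 943 × (0.30 + 0.0583)
= 943 × 0.3583
= 337.91
Speedup = 943/337.91
= 2.79×


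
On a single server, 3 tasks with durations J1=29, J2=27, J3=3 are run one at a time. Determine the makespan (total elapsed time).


Sequential makespan: sum all processing times
= 29 + 27 + 3
= 59 time units


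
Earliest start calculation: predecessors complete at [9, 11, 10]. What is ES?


ES = max of all predecessor completion times
Predecessors: [9, 11, 10]
ES = max(9, 11, 10)
= 11


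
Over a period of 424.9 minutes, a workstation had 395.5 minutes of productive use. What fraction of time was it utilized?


Utilization = busy / total × 100
= 395.5 / 424.9 × 100
= 93.1%


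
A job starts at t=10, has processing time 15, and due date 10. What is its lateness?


Completion = 10 + 15 = 25
Lateness = C - d = 25 - 10
= 15


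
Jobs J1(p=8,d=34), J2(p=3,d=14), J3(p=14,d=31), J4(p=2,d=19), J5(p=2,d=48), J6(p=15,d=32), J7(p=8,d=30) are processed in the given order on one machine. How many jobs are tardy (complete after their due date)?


Completion vs due date:
  J1: C=8, d=34 → on time
  J2: C=11, d=14 → on time
  J3: C=25, d=31 → on time
  J4: C=27, d=19 → TARDY
  J5: C=29, d=48 → on time
  J6: C=44, d=32 → TARDY
  J7: C=52, d=30 → TARDY
Tardy jobs: J4, J6, J7
Count = 3


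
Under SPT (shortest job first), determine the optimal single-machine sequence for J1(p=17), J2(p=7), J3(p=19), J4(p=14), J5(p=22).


SPT: sort by shortest processing time
  J2: p=7
  J4: p=14
  J1: p=17
  J3: p=19
  J5: p=22
Order: J2 → J4 → J1 → J3 → J5


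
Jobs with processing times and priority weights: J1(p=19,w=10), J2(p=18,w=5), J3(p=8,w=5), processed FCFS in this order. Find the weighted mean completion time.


Completion times:
  J1: C=19, w×C=10×19=190
  J2: C=37, w×C=5×37=185
  J3: C=45, w×C=5×45=225
Sum w×C = 600
Sum w = 20
Weighted avg = 600/20
= 30.00


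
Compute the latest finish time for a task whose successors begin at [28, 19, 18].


LF = min of all successor start times
Successors start at: [28, 19, 18]
LF = min(28, 19, 18)
= 18


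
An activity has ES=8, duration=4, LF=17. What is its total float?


EF = ES + duration = 8 + 4 = 12
LS = LF - duration = 17 - 4 = 13
Total Float = LF - EF = 17 - 12
(or LS - ES = 13 - 8)
= 5


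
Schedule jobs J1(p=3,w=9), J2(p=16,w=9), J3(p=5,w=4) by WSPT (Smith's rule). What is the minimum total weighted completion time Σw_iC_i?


WSPT order (by p/w): J1 → J3 → J2
  J1: C=3, w·C=9×3=27
  J3: C=8, w·C=4×8=32
  J2: C=24, w·C=9×24=216
Σ w·C = 275
= 275


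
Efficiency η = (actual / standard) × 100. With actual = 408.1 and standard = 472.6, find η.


Efficiency = (actual / standard) × 100
= (408.1 / 472.6) × 100
= 86.4%


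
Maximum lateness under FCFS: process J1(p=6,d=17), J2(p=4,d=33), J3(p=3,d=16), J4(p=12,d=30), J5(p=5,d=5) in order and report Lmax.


Lateness per job (L = C - d):
  J1: C=6, d=17, L=-11
  J2: C=10, d=33, L=-23
  J3: C=13, d=16, L=-3
  J4: C=25, d=30, L=-5
  J5: C=30, d=5, L=25
Lmax = max(-11, -23, -3, -5, 25)
= 25


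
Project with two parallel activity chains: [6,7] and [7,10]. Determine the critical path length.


Path A: 6 + 7 = 13
Path B: 7 + 10 = 17
Critical path = longest = max(13, 17)
= 17 (Path B)


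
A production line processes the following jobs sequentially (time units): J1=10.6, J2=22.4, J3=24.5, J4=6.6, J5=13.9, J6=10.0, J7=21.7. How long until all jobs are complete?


Sequential makespan: sum all processing times
= 10.6 + 22.4 + 24.5 + 6.6 + 13.9 + 10.0 + 21.7
= 109.7 time units


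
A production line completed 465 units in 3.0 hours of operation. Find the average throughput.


Throughput = units / time
= 465 / 3.0
= 155.0 units/hour


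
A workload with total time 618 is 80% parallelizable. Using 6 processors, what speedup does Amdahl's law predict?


Amdahl's law: T_p = T × ((1-p) + p/N)
= 618 × ((1-0.8) + 0.8/6)
= 618 × (0.20 + 0.1333)
= 618 × 0.3333
= 206.00
Speedup = 618/206.00
= 3.00×


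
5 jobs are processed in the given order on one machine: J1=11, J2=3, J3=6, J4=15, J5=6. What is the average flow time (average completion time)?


Completion times:
  J1: completes at 11
  J2: completes at 14
  J3: completes at 20
  J4: completes at 35
  J5: completes at 41
Sum = 121
Average = 121/5
= 24.20


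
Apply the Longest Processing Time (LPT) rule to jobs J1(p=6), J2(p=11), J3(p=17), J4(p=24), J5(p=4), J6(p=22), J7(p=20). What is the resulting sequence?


LPT: sort by longest processing time first
  J4: p=24
  J6: p=22
  J7: p=20
  J3: p=17
  J2: p=11
  J1: p=6
  J5: p=4
Order: J4 → J6 → J7 → J3 → J2 → J1 → J5


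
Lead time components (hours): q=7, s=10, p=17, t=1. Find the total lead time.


Lead time = queue + setup + processing + transit
= 7 + 10 + 17 + 1
= 35 hours


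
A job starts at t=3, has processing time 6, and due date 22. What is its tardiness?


Completion = start + processing = 3 + 6 = 9
Tardiness = max(0, C - d) = max(0, 9 - 22)
= max(0, -13)
= 0


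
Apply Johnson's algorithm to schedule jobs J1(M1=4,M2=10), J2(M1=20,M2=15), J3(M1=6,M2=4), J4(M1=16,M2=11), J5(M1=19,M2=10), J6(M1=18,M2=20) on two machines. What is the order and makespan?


Johnson's rule:
Group 1 (M1≤M2, sort by M1): ['J1', 'J6']
Group 2 (M1>M2, sort desc M2): ['J2', 'J4', 'J5', 'J3']
Sequence: J1 → J6 → J2 → J4 → J5 → J3
Makespan calculation:
  J1: M1 done=4, M2 done=14
  J6: M1 done=22, M2 done=42
  J2: M1 done=42, M2 done=57
  J4: M1 done=58, M2 done=69
  J5: M1 done=77, M2 done=87
  J3: M1 done=83, M2 done=91
= Sequence: J1 → J6 → J2 → J4 → J5 → J3, Makespan: 91
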